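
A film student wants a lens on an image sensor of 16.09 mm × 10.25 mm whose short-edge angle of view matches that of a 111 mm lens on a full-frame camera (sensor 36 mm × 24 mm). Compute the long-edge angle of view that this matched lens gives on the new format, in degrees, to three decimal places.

19.263°

Equal short-edge AOV ⇒ f₂ = f₁ · 10.25/24 = 111 × 0.42708 ≈ 47.4062 mm.
Long-edge AOV on the new format = 2·arctan(16.09 / (2 × 47.4062)) = 2·arctan(0.16970) ≈ 19.2631°.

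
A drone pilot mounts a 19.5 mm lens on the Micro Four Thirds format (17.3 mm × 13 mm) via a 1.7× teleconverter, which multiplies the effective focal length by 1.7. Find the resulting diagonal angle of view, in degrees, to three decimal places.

Effective focal length f = 19.5 × 1.7 = 33.15 mm.
Sensor diagonal = √(17.3² + 13²) = √468.2900 ≈ 21.6400 mm.
α = 2·arctan(21.640 / (2 × 33.15)) = 2·arctan(0.32640) ≈ 36.1529°.

36.153°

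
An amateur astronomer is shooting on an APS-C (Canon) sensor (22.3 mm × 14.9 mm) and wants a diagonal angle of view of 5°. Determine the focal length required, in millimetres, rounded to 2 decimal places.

307.14 mm

Sensor diagonal = √(22.3² + 14.9²) = √719.3000 ≈ 26.8198 mm.
From α = 2·arctan(d/2f) we get f = d / (2·tan(α/2)).
With d = 26.8198 mm and α/2 = 2.5°, tan(α/2) ≈ 0.04366, so f ≈ 26.8198 / 0.08732 ≈ 307.1368 mm.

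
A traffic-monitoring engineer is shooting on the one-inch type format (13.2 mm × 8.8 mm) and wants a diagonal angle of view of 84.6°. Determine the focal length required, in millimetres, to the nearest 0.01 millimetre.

Sensor diagonal = √(13.2² + 8.8²) = √251.6800 ≈ 15.8644 mm.
From α = 2·arctan(d/2f) we get f = d / (2·tan(α/2)).
With d = 15.8644 mm and α/2 = 42.3°, tan(α/2) ≈ 0.90993, so f ≈ 15.8644 / 1.81986 ≈ 8.7174 mm.

8.72 mm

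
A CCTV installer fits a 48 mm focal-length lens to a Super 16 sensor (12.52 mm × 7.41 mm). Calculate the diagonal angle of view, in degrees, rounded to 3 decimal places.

Sensor diagonal = √(12.52² + 7.41²) = √211.6585 ≈ 14.5485 mm.
Angle of view α = 2·arctan(d/2f) with d = 14.5485 mm and f = 48 mm.
d/2f = 0.15155; arctan(0.15155) ≈ 8.6174°, so α ≈ 17.2348°.

17.235°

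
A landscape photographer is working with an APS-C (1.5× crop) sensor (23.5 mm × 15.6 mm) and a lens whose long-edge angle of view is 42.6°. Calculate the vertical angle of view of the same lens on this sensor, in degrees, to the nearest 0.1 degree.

29.0°

From the long-edge AOV: f = 23.5 / (2·tan(21.3°)) = 23.5 / 0.77977 ≈ 30.1372 mm.
Vertical AOV = 2·arctan(15.6 / (2 × 30.1372)) = 2·arctan(0.25882) ≈ 29.0214°.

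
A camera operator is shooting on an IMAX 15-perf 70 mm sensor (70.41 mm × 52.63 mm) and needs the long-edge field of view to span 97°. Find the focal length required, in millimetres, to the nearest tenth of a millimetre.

31.1 mm

From α = 2·arctan(w/2f) we get f = w / (2·tan(α/2)).
With w = 70.41 mm and α/2 = 48.5°, tan(α/2) ≈ 1.13029, so f ≈ 70.41 / 2.26059 ≈ 31.1468 mm.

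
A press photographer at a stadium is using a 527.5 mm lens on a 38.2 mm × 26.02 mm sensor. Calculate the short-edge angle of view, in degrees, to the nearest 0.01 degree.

Angle of view α = 2·arctan(h/2f) with h = 26.02 mm and f = 527.5 mm.
h/2f = 0.02466; arctan(0.02466) ≈ 1.4128°, so α ≈ 2.8257°.

2.83°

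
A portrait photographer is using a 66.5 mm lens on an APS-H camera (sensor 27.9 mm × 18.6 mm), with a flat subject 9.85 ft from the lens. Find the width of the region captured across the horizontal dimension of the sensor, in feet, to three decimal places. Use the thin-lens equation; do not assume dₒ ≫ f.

dₒ: 9.85 ft × 304.8 mm/ft = 3002.28 mm.
Similar triangles through the lens centre give W/dₒ = w/dᵢ; with 1/f = 1/dₒ + 1/dᵢ this gives W = w·(dₒ − f)/f.
W = 27.9 mm × (3002.28 − 66.5) / 66.5 = 27.9 × 44.1471 ≈ 1231.703 mm = 1231.703/304.8 ft = 4.04102 ft.

4.041 ft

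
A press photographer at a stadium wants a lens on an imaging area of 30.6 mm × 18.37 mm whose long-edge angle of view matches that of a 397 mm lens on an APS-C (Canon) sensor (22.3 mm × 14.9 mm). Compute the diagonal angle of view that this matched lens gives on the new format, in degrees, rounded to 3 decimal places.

3.752°

Equal long-edge AOV ⇒ f₂ = f₁ · 30.6/22.3 = 397 × 1.37220 ≈ 544.7623 mm.
Sensor diagonal = √(30.6² + 18.37²) = √1273.8169 ≈ 35.6906 mm.
Diagonal AOV on the new format = 2·arctan(35.6906 / (2 × 544.7623)) = 2·arctan(0.03276) ≈ 3.7524°.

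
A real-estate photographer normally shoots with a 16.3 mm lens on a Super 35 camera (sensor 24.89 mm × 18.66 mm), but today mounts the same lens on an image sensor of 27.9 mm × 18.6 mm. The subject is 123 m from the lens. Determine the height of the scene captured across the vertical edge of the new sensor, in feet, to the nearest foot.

460 ft

The focal length stays 16.3 mm; the relevant sensor dimension is now h = 18.6 mm. Object distance dₒ = 123 m = 123000 mm.
Thin-lens field height W = h·(dₒ − f)/f = 18.6 × (123000 − 16.3)/16.3 ≈ 140337.228 mm = 140337.228/304.8 ft = 460.424 ft.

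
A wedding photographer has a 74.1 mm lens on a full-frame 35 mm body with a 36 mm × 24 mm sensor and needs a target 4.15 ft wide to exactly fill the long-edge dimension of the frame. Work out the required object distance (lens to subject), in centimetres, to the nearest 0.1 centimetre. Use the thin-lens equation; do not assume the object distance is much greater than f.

W: 4.15 ft × 304.8 mm/ft = 1264.92 mm.
Magnification m = w/W = dᵢ/dₒ; combined with 1/f = 1/dₒ + 1/dᵢ this gives dₒ = f·(1 + W/w).
dₒ = 74.1 mm × (1 + 1264.92/36) = 74.1 × 36.1367 ≈ 2677.727 mm = 267.773 cm.

267.8 cm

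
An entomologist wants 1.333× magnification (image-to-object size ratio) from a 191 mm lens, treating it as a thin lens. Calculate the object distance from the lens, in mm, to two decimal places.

With m = dᵢ/dₒ and 1/f = 1/dₒ + 1/dᵢ, substituting dᵢ = m·dₒ gives 1/f = (1 + 1/m)/dₒ, hence dₒ = f·(1 + 1/m).
dₒ = 191 × (1 + 1/1.333) = 191 × 1.75019 ≈ 334.286 mm.

334.29 mm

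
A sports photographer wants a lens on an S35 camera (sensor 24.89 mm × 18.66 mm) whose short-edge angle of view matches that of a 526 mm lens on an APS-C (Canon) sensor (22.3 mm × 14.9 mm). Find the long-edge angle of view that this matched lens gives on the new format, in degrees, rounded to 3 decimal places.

Equal short-edge AOV ⇒ f₂ = f₁ · 18.66/14.9 = 526 × 1.25235 ≈ 658.7356 mm.
Long-edge AOV on the new format = 2·arctan(24.89 / (2 × 658.7356)) = 2·arctan(0.01889) ≈ 2.1646°.

2.165°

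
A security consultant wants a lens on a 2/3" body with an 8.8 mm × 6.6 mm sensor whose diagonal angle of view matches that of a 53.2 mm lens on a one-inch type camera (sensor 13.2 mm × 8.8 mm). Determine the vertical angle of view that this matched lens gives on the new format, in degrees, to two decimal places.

Sensor diagonal = √(13.2² + 8.8²) = √251.6800 ≈ 15.8644 mm.
Sensor diagonal = √(8.8² + 6.6²) = √121.0000 ≈ 11.0000 mm.
Equal diagonal AOV ⇒ f₂ = f₁ · 11.0000/15.8644 = 53.2 × 0.69338 ≈ 36.8876 mm.
Vertical AOV on the new format = 2·arctan(6.6 / (2 × 36.8876)) = 2·arctan(0.08946) ≈ 10.2243°.

10.22°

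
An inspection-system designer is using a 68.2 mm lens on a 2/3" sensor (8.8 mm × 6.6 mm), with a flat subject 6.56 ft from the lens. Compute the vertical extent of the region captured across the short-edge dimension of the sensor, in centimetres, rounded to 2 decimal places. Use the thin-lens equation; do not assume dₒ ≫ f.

18.69 cm

dₒ: 6.56 ft × 304.8 mm/ft = 1999.49 mm.
Similar triangles through the lens centre give W/dₒ = h/dᵢ; with 1/f = 1/dₒ + 1/dᵢ this gives W = h·(dₒ − f)/f.
W = 6.6 mm × (1999.49 − 68.2) / 68.2 = 6.6 × 28.3180 ≈ 186.899 mm = 18.6899 cm.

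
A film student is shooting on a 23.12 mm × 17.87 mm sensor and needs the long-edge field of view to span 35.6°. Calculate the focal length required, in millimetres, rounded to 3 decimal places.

From α = 2·arctan(w/2f) we get f = w / (2·tan(α/2)).
With w = 23.12 mm and α/2 = 17.8°, tan(α/2) ≈ 0.32106, so f ≈ 23.12 / 0.64213 ≈ 36.0052 mm.

36.005 mm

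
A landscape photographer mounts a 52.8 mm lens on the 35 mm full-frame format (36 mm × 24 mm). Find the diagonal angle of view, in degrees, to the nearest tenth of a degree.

44.6°

Sensor diagonal = √(36² + 24²) = √1872.0000 ≈ 43.2666 mm.
Angle of view α = 2·arctan(d/2f) with d = 43.2666 mm and f = 52.8 mm.
d/2f = 0.40972; arctan(0.40972) ≈ 22.2800°, so α ≈ 44.5600°.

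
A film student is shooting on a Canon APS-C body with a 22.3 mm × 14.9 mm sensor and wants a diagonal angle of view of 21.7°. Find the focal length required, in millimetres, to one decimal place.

70.0 mm

Sensor diagonal = √(22.3² + 14.9²) = √719.3000 ≈ 26.8198 mm.
From α = 2·arctan(d/2f) we get f = d / (2·tan(α/2)).
With d = 26.8198 mm and α/2 = 10.85°, tan(α/2) ≈ 0.19166, so f ≈ 26.8198 / 0.38333 ≈ 69.9653 mm.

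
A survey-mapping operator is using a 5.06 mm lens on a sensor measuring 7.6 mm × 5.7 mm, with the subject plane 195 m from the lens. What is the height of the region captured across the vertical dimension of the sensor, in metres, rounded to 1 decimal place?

219.7 m

dₒ: 195 m = 195000 mm.
Similar triangles through the lens centre give W/dₒ = h/dᵢ; with 1/f = 1/dₒ + 1/dᵢ this gives W = h·(dₒ − f)/f.
W = 5.7 mm × (195000 − 5.06) / 5.06 = 5.7 × 38536.5494 ≈ 219658.332 mm = 219.658 m.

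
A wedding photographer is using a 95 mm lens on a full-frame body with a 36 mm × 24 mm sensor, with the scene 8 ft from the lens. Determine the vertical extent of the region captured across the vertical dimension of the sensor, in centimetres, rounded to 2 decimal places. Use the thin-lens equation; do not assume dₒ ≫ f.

59.20 cm

dₒ: 8 ft × 304.8 mm/ft = 2438.40 mm.
Similar triangles through the lens centre give W/dₒ = h/dᵢ; with 1/f = 1/dₒ + 1/dᵢ this gives W = h·(dₒ − f)/f.
W = 24 mm × (2438.4 − 95) / 95 = 24 × 24.6674 ≈ 592.017 mm = 59.2017 cm.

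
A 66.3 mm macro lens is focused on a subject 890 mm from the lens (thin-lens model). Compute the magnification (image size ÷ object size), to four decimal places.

Thin lens: 1/f = 1/dₒ + 1/dᵢ → 1/dᵢ = 1/66.3 − 1/890 = 0.0139594 mm⁻¹, so dᵢ ≈ 71.6365 mm.
Magnification m = dᵢ/dₒ = 71.6365/890 ≈ 0.08049.

0.0805×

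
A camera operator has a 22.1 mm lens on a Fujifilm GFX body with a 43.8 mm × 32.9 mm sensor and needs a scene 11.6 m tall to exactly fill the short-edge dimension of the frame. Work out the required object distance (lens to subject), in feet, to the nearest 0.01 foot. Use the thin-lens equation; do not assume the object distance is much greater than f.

W: 11.6 m = 11600 mm.
Magnification m = h/W = dᵢ/dₒ; combined with 1/f = 1/dₒ + 1/dᵢ this gives dₒ = f·(1 + W/h).
dₒ = 22.1 mm × (1 + 11600/32.9) = 22.1 × 353.5836 ≈ 7814.197 mm = 7814.197/304.8 ft = 25.6371 ft.

25.64 ft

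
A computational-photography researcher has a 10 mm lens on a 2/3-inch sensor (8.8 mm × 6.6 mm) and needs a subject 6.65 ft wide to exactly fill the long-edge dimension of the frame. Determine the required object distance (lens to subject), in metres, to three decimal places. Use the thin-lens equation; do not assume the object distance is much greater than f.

W: 6.65 ft × 304.8 mm/ft = 2026.92 mm.
Magnification m = w/W = dᵢ/dₒ; combined with 1/f = 1/dₒ + 1/dᵢ this gives dₒ = f·(1 + W/w).
dₒ = 10 mm × (1 + 2026.92/8.8) = 10 × 231.3318 ≈ 2313.318 mm = 2.31332 m.

2.313 m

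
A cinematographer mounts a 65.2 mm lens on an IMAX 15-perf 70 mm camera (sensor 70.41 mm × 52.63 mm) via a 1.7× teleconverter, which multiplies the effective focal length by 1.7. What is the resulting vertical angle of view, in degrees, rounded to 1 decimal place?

Effective focal length f = 65.2 × 1.7 = 110.84 mm.
α = 2·arctan(52.63 / (2 × 110.84)) = 2·arctan(0.23741) ≈ 26.7111°.

26.7°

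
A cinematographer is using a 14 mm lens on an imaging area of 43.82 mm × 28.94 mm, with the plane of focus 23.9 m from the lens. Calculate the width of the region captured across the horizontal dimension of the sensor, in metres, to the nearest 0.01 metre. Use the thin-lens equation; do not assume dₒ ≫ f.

74.76 m

dₒ: 23.9 m = 23900 mm.
Similar triangles through the lens centre give W/dₒ = w/dᵢ; with 1/f = 1/dₒ + 1/dᵢ this gives W = w·(dₒ − f)/f.
W = 43.82 mm × (23900 − 14) / 14 = 43.82 × 1706.1429 ≈ 74763.180 mm = 74.7632 m.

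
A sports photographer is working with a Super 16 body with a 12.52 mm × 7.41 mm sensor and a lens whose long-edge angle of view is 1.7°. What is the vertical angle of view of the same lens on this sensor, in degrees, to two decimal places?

From the long-edge AOV: f = 12.52 / (2·tan(0.85°)) = 12.52 / 0.02967 ≈ 421.9356 mm.
Vertical AOV = 2·arctan(7.41 / (2 × 421.9356)) = 2·arctan(0.00878) ≈ 1.0062°.

1.01°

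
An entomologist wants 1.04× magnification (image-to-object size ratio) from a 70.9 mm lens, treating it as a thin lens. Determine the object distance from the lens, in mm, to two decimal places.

With m = dᵢ/dₒ and 1/f = 1/dₒ + 1/dᵢ, substituting dᵢ = m·dₒ gives 1/f = (1 + 1/m)/dₒ, hence dₒ = f·(1 + 1/m).
dₒ = 70.9 × (1 + 1/1.04) = 70.9 × 1.96154 ≈ 139.073 mm.

139.07 mm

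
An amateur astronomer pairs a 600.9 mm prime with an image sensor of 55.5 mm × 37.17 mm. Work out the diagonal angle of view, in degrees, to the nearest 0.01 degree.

Sensor diagonal = √(55.5² + 37.17²) = √4461.8589 ≈ 66.7971 mm.
Angle of view α = 2·arctan(d/2f) with d = 66.7971 mm and f = 600.9 mm.
d/2f = 0.05558; arctan(0.05558) ≈ 3.1813°, so α ≈ 6.3626°.

6.36°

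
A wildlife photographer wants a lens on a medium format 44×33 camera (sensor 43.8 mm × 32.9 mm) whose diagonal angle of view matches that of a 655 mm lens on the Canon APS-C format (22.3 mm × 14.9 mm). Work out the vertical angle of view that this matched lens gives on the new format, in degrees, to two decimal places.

Sensor diagonal = √(22.3² + 14.9²) = √719.3000 ≈ 26.8198 mm.
Sensor diagonal = √(43.8² + 32.9²) = √3000.8500 ≈ 54.7800 mm.
Equal diagonal AOV ⇒ f₂ = f₁ · 54.7800/26.8198 = 655 × 2.04252 ≈ 1337.8531 mm.
Vertical AOV on the new format = 2·arctan(32.9 / (2 × 1337.8531)) = 2·arctan(0.01230) ≈ 1.4089°.

1.41°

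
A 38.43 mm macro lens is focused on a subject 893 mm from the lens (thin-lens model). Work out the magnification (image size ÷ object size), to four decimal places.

0.0450×

Thin lens: 1/f = 1/dₒ + 1/dᵢ → 1/dᵢ = 1/38.43 − 1/893 = 0.0249015 mm⁻¹, so dᵢ ≈ 40.1582 mm.
Magnification m = dᵢ/dₒ = 40.1582/893 ≈ 0.04497.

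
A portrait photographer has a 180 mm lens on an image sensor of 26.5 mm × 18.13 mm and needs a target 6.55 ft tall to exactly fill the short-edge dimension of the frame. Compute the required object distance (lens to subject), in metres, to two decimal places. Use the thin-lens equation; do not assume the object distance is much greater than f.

W: 6.55 ft × 304.8 mm/ft = 1996.44 mm.
Magnification m = h/W = dᵢ/dₒ; combined with 1/f = 1/dₒ + 1/dᵢ this gives dₒ = f·(1 + W/h).
dₒ = 180 mm × (1 + 1996.44/18.13) = 180 × 111.1180 ≈ 20001.246 mm = 20.0012 m.

20.00 m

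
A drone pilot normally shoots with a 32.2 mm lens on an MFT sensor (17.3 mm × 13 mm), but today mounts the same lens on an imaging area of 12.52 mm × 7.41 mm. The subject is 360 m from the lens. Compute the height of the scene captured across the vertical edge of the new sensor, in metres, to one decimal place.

82.8 m

The focal length stays 32.2 mm; the relevant sensor dimension is now h = 7.41 mm. Object distance dₒ = 360 m = 360000 mm.
Thin-lens field height W = h·(dₒ − f)/f = 7.41 × (360000 − 32.2)/32.2 ≈ 82837.310 mm = 82.8373 m.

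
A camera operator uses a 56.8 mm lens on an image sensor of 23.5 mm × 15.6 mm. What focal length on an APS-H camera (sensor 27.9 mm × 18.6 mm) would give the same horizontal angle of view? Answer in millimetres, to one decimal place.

Equal angle of view means equal width/f ratio, so f₂ = f₁ · (width₂/width₁) = 56.8 × 27.9/23.5.
f₂ = 56.8 × 1.18723 ≈ 67.435 mm.

67.4 mm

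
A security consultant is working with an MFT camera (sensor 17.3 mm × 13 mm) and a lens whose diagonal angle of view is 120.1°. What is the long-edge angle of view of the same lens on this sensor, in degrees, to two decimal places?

108.44°

Sensor diagonal = √(17.3² + 13²) = √468.2900 ≈ 21.6400 mm.
From the diagonal AOV: f = 21.6400 / (2·tan(60.05°)) = 21.6400 / 3.47109 ≈ 6.2343 mm.
Long-edge AOV = 2·arctan(17.3 / (2 × 6.2343)) = 2·arctan(1.38747) ≈ 108.4368°.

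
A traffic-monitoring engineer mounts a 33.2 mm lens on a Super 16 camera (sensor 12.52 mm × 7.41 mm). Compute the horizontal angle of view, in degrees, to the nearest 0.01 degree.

Angle of view α = 2·arctan(w/2f) with w = 12.52 mm and f = 33.2 mm.
w/2f = 0.18855; arctan(0.18855) ≈ 10.6780°, so α ≈ 21.3560°.

21.36°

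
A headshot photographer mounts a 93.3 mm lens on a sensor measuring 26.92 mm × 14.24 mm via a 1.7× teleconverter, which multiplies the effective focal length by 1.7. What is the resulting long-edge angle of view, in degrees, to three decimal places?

Effective focal length f = 93.3 × 1.7 = 158.61 mm.
α = 2·arctan(26.92 / (2 × 158.61)) = 2·arctan(0.08486) ≈ 9.7013°.

9.701°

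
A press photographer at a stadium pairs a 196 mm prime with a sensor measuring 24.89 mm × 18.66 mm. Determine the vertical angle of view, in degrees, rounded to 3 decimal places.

Angle of view α = 2·arctan(h/2f) with h = 18.66 mm and f = 196 mm.
h/2f = 0.04760; arctan(0.04760) ≈ 2.7253°, so α ≈ 5.4507°.

5.451°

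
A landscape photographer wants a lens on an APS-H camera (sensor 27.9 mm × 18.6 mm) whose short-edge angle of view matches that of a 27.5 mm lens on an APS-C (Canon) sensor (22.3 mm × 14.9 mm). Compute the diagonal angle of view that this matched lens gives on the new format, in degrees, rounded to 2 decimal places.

52.06°

Equal short-edge AOV ⇒ f₂ = f₁ · 18.6/14.9 = 27.5 × 1.24832 ≈ 34.3289 mm.
Sensor diagonal = √(27.9² + 18.6²) = √1124.3700 ≈ 33.5316 mm.
Diagonal AOV on the new format = 2·arctan(33.5316 / (2 × 34.3289)) = 2·arctan(0.48839) ≈ 52.0607°.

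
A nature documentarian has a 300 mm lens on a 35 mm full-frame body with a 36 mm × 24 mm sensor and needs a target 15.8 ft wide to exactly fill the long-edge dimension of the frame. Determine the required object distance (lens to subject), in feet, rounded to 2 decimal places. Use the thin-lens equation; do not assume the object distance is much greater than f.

W: 15.8 ft × 304.8 mm/ft = 4815.84 mm.
Magnification m = w/W = dᵢ/dₒ; combined with 1/f = 1/dₒ + 1/dᵢ this gives dₒ = f·(1 + W/w).
dₒ = 300 mm × (1 + 4815.84/36) = 300 × 134.7733 ≈ 40431.999 mm = 40431.999/304.8 ft = 132.651 ft.

132.65 ft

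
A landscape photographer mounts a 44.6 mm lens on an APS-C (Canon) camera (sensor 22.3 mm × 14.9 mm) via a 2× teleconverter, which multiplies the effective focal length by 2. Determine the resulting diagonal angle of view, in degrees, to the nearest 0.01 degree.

Effective focal length f = 44.6 × 2 = 89.2 mm.
Sensor diagonal = √(22.3² + 14.9²) = √719.3000 ≈ 26.8198 mm.
α = 2·arctan(26.820 / (2 × 89.2)) = 2·arctan(0.15034) ≈ 17.0991°.

17.10°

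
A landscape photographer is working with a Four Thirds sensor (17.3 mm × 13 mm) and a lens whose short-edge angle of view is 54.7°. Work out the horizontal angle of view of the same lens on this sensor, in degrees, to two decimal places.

From the short-edge AOV: f = 13 / (2·tan(27.35°)) = 13 / 1.03449 ≈ 12.5666 mm.
Horizontal AOV = 2·arctan(17.3 / (2 × 12.5666)) = 2·arctan(0.68833) ≈ 69.0818°.

69.08°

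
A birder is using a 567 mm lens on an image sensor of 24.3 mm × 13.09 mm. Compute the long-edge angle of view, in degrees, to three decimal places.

2.455°

Angle of view α = 2·arctan(w/2f) with w = 24.3 mm and f = 567 mm.
w/2f = 0.02143; arctan(0.02143) ≈ 1.2276°, so α ≈ 2.4552°.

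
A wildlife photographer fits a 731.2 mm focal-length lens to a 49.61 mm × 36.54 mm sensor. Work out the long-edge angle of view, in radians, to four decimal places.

Angle of view α = 2·arctan(w/2f) with w = 49.61 mm and f = 731.2 mm.
w/2f = 0.03392; arctan(0.03392) ≈ 0.0339 rad, so α ≈ 0.0678 rad.

0.0678 rad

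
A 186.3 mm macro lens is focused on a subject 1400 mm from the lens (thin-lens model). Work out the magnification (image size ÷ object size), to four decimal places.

0.1535×

Thin lens: 1/f = 1/dₒ + 1/dᵢ → 1/dᵢ = 1/186.3 − 1/1400 = 0.0046534 mm⁻¹, so dᵢ ≈ 214.8966 mm.
Magnification m = dᵢ/dₒ = 214.8966/1400 ≈ 0.15350.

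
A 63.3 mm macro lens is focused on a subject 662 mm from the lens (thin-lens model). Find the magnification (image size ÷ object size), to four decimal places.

Thin lens: 1/f = 1/dₒ + 1/dᵢ → 1/dᵢ = 1/63.3 − 1/662 = 0.0142872 mm⁻¹, so dᵢ ≈ 69.9927 mm.
Magnification m = dᵢ/dₒ = 69.9927/662 ≈ 0.10573.

0.1057×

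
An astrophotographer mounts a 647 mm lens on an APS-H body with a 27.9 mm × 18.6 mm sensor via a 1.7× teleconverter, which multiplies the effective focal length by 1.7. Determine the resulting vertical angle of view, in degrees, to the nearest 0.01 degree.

0.97°

Effective focal length f = 647 × 1.7 = 1099.9 mm.
α = 2·arctan(18.6 / (2 × 1099.9)) = 2·arctan(0.00846) ≈ 0.9689°.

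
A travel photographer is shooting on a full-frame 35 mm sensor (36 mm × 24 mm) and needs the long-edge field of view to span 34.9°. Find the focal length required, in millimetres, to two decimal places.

57.26 mm

From α = 2·arctan(w/2f) we get f = w / (2·tan(α/2)).
With w = 36 mm and α/2 = 17.45°, tan(α/2) ≈ 0.31434, so f ≈ 36 / 0.62868 ≈ 57.2629 mm.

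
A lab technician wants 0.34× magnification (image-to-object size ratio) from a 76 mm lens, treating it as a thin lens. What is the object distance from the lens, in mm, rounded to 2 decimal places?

299.53 mm

With m = dᵢ/dₒ and 1/f = 1/dₒ + 1/dᵢ, substituting dᵢ = m·dₒ gives 1/f = (1 + 1/m)/dₒ, hence dₒ = f·(1 + 1/m).
dₒ = 76 × (1 + 1/0.34) = 76 × 3.94118 ≈ 299.529 mm.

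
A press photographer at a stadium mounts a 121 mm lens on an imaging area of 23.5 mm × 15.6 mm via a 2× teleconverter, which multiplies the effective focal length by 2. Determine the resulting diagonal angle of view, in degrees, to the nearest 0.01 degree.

Effective focal length f = 121 × 2 = 242 mm.
Sensor diagonal = √(23.5² + 15.6²) = √795.6100 ≈ 28.2066 mm.
α = 2·arctan(28.207 / (2 × 242)) = 2·arctan(0.05828) ≈ 6.6706°.

6.67°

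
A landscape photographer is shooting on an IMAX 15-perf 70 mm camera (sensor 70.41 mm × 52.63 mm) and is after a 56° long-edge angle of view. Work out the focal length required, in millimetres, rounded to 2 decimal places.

From α = 2·arctan(w/2f) we get f = w / (2·tan(α/2)).
With w = 70.41 mm and α/2 = 28°, tan(α/2) ≈ 0.53171, so f ≈ 70.41 / 1.06342 ≈ 66.2110 mm.

66.21 mm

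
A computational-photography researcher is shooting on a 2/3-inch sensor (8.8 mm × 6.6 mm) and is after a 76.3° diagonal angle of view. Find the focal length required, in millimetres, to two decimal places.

7.00 mm

Sensor diagonal = √(8.8² + 6.6²) = √121.0000 ≈ 11.0000 mm.
From α = 2·arctan(d/2f) we get f = d / (2·tan(α/2)).
With d = 11.0000 mm and α/2 = 38.15°, tan(α/2) ≈ 0.78551, so f ≈ 11.0000 / 1.57102 ≈ 7.0018 mm.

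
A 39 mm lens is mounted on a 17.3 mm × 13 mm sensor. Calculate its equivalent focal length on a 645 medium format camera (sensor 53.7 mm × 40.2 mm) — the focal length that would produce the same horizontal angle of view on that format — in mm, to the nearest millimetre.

Equal angle of view means equal width/f ratio, so f₂ = f₁ · (width₂/width₁) = 39 × 53.7/17.3.
f₂ = 39 × 3.10405 ≈ 121.058 mm.

121 mm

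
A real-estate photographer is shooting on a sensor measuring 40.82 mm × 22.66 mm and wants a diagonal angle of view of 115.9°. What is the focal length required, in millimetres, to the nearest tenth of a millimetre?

14.6 mm

Sensor diagonal = √(40.82² + 22.66²) = √2179.7480 ≈ 46.6878 mm.
From α = 2·arctan(d/2f) we get f = d / (2·tan(α/2)).
With d = 46.6878 mm and α/2 = 57.95°, tan(α/2) ≈ 1.59723, so f ≈ 46.6878 / 3.19446 ≈ 14.6152 mm.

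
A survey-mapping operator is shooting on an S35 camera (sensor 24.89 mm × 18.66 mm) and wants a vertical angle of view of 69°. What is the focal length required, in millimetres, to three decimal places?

13.575 mm

From α = 2·arctan(h/2f) we get f = h / (2·tan(α/2)).
With h = 18.66 mm and α/2 = 34.5°, tan(α/2) ≈ 0.68728, so f ≈ 18.66 / 1.37456 ≈ 13.5752 mm.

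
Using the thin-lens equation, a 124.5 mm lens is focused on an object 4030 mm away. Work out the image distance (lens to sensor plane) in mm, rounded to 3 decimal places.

1/dᵢ = 1/f − 1/dₒ = 1/124.5 − 1/4030 = 0.0077840 mm⁻¹.
dᵢ = 1/0.0077840 ≈ 128.4688 mm.

128.469 mm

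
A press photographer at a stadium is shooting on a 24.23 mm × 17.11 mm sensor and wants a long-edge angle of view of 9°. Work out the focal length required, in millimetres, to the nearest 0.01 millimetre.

153.94 mm

From α = 2·arctan(w/2f) we get f = w / (2·tan(α/2)).
With w = 24.23 mm and α/2 = 4.5°, tan(α/2) ≈ 0.07870, so f ≈ 24.23 / 0.15740 ≈ 153.9357 mm.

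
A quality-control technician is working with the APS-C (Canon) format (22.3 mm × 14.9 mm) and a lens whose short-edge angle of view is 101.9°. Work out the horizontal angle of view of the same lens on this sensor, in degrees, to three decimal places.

From the short-edge AOV: f = 14.9 / (2·tan(50.95°)) = 14.9 / 2.46539 ≈ 6.0437 mm.
Horizontal AOV = 2·arctan(22.3 / (2 × 6.0437)) = 2·arctan(1.84491) ≈ 123.0817°.

123.082°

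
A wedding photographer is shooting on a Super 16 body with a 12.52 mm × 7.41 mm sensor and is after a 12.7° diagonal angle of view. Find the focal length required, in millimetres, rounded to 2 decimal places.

65.37 mm

Sensor diagonal = √(12.52² + 7.41²) = √211.6585 ≈ 14.5485 mm.
From α = 2·arctan(d/2f) we get f = d / (2·tan(α/2)).
With d = 14.5485 mm and α/2 = 6.35°, tan(α/2) ≈ 0.11128, so f ≈ 14.5485 / 0.22257 ≈ 65.3662 mm.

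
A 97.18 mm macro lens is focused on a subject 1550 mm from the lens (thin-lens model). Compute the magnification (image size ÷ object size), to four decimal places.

Thin lens: 1/f = 1/dₒ + 1/dᵢ → 1/dᵢ = 1/97.18 − 1/1550 = 0.0096450 mm⁻¹, so dᵢ ≈ 103.6804 mm.
Magnification m = dᵢ/dₒ = 103.6804/1550 ≈ 0.06689.

0.0669×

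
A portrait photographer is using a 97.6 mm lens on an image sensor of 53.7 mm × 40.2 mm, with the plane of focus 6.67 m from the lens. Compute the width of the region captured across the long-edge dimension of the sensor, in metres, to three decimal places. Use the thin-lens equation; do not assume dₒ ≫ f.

3.616 m

dₒ: 6.67 m = 6670 mm.
Similar triangles through the lens centre give W/dₒ = w/dᵢ; with 1/f = 1/dₒ + 1/dᵢ this gives W = w·(dₒ − f)/f.
W = 53.7 mm × (6670 − 97.6) / 97.6 = 53.7 × 67.3402 ≈ 3616.167 mm = 3.61617 m.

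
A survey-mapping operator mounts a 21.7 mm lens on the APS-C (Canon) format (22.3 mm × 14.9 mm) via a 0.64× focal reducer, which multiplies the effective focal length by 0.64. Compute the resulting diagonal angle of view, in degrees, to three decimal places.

87.993°

Effective focal length f = 21.7 × 0.64 = 13.888 mm.
Sensor diagonal = √(22.3² + 14.9²) = √719.3000 ≈ 26.8198 mm.
α = 2·arctan(26.820 / (2 × 13.888)) = 2·arctan(0.96557) ≈ 87.9932°.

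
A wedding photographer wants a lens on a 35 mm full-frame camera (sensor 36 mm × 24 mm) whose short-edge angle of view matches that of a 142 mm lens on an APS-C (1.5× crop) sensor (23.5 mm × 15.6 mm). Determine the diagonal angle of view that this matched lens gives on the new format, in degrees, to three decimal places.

11.311°

Equal short-edge AOV ⇒ f₂ = f₁ · 24/15.6 = 142 × 1.53846 ≈ 218.4615 mm.
Sensor diagonal = √(36² + 24²) = √1872.0000 ≈ 43.2666 mm.
Diagonal AOV on the new format = 2·arctan(43.2666 / (2 × 218.4615)) = 2·arctan(0.09903) ≈ 11.3106°.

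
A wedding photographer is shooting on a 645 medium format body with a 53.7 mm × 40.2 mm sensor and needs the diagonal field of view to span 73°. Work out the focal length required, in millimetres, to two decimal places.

45.33 mm

Sensor diagonal = √(53.7² + 40.2²) = √4499.7300 ≈ 67.0800 mm.
From α = 2·arctan(d/2f) we get f = d / (2·tan(α/2)).
With d = 67.0800 mm and α/2 = 36.5°, tan(α/2) ≈ 0.73996, so f ≈ 67.0800 / 1.47992 ≈ 45.3267 mm.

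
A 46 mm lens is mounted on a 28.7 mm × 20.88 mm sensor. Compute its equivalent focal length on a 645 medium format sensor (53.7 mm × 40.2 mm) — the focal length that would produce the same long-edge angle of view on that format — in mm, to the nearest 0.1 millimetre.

86.1 mm

Equal angle of view means equal width/f ratio, so f₂ = f₁ · (width₂/width₁) = 46 × 53.7/28.7.
f₂ = 46 × 1.87108 ≈ 86.070 mm.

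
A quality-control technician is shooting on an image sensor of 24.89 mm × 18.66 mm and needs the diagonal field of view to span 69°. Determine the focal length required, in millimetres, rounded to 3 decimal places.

Sensor diagonal = √(24.89² + 18.66²) = √967.7077 ≈ 31.1080 mm.
From α = 2·arctan(d/2f) we get f = d / (2·tan(α/2)).
With d = 31.1080 mm and α/2 = 34.5°, tan(α/2) ≈ 0.68728, so f ≈ 31.1080 / 1.37456 ≈ 22.6312 mm.

22.631 mm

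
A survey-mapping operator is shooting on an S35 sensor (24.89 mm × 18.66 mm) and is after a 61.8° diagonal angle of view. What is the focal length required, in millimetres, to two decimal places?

Sensor diagonal = √(24.89² + 18.66²) = √967.7077 ≈ 31.1080 mm.
From α = 2·arctan(d/2f) we get f = d / (2·tan(α/2)).
With d = 31.1080 mm and α/2 = 30.9°, tan(α/2) ≈ 0.59849, so f ≈ 31.1080 / 1.19698 ≈ 25.9888 mm.

25.99 mm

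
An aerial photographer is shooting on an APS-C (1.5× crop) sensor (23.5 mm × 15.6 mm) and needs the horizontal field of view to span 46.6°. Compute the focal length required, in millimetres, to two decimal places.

From α = 2·arctan(w/2f) we get f = w / (2·tan(α/2)).
With w = 23.5 mm and α/2 = 23.3°, tan(α/2) ≈ 0.43067, so f ≈ 23.5 / 0.86134 ≈ 27.2832 mm.

27.28 mm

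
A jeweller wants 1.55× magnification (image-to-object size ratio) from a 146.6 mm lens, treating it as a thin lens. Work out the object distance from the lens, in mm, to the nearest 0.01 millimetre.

With m = dᵢ/dₒ and 1/f = 1/dₒ + 1/dᵢ, substituting dᵢ = m·dₒ gives 1/f = (1 + 1/m)/dₒ, hence dₒ = f·(1 + 1/m).
dₒ = 146.6 × (1 + 1/1.55) = 146.6 × 1.64516 ≈ 241.181 mm.

241.18 mm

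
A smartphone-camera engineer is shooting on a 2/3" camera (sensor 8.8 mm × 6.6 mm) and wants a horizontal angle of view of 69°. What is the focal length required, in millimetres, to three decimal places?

From α = 2·arctan(w/2f) we get f = w / (2·tan(α/2)).
With w = 8.8 mm and α/2 = 34.5°, tan(α/2) ≈ 0.68728, so f ≈ 8.8 / 1.37456 ≈ 6.4020 mm.

6.402 mm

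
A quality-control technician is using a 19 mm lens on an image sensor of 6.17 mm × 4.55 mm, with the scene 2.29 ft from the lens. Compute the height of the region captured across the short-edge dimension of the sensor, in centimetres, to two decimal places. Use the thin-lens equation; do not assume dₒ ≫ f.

dₒ: 2.29 ft × 304.8 mm/ft = 697.99 mm.
Similar triangles through the lens centre give W/dₒ = h/dᵢ; with 1/f = 1/dₒ + 1/dᵢ this gives W = h·(dₒ − f)/f.
W = 4.55 mm × (697.992 − 19) / 19 = 4.55 × 35.7364 ≈ 162.601 mm = 16.2601 cm.

16.26 cm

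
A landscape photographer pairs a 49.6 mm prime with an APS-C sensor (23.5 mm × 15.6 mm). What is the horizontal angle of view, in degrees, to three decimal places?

Angle of view α = 2·arctan(w/2f) with w = 23.5 mm and f = 49.6 mm.
w/2f = 0.23690; arctan(0.23690) ≈ 13.3274°, so α ≈ 26.6548°.

26.655°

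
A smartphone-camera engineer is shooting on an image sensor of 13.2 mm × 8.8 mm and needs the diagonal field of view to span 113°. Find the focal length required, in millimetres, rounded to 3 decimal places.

5.250 mm

Sensor diagonal = √(13.2² + 8.8²) = √251.6800 ≈ 15.8644 mm.
From α = 2·arctan(d/2f) we get f = d / (2·tan(α/2)).
With d = 15.8644 mm and α/2 = 56.5°, tan(α/2) ≈ 1.51084, so f ≈ 15.8644 / 3.02167 ≈ 5.2502 mm.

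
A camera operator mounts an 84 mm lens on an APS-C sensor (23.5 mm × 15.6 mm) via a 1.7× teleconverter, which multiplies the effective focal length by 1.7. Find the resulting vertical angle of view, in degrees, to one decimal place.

Effective focal length f = 84 × 1.7 = 142.8 mm.
α = 2·arctan(15.6 / (2 × 142.8)) = 2·arctan(0.05462) ≈ 6.2530°.

6.3°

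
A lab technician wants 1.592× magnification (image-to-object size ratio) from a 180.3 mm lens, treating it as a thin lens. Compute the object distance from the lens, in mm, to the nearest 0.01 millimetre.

With m = dᵢ/dₒ and 1/f = 1/dₒ + 1/dᵢ, substituting dᵢ = m·dₒ gives 1/f = (1 + 1/m)/dₒ, hence dₒ = f·(1 + 1/m).
dₒ = 180.3 × (1 + 1/1.592) = 180.3 × 1.62814 ≈ 293.554 mm.

293.55 mm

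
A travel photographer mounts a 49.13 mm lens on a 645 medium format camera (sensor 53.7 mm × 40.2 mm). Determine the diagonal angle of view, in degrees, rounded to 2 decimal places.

Sensor diagonal = √(53.7² + 40.2²) = √4499.7300 ≈ 67.0800 mm.
Angle of view α = 2·arctan(d/2f) with d = 67.0800 mm and f = 49.13 mm.
d/2f = 0.68268; arctan(0.68268) ≈ 34.3205°, so α ≈ 68.6411°.

68.64°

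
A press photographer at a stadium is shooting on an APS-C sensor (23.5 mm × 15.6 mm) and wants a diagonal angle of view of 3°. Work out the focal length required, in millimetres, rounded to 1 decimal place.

Sensor diagonal = √(23.5² + 15.6²) = √795.6100 ≈ 28.2066 mm.
From α = 2·arctan(d/2f) we get f = d / (2·tan(α/2)).
With d = 28.2066 mm and α/2 = 1.5°, tan(α/2) ≈ 0.02619, so f ≈ 28.2066 / 0.05237 ≈ 538.5825 mm.

538.6 mm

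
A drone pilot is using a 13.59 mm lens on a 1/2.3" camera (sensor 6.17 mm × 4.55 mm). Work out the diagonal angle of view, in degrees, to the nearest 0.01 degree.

Sensor diagonal = √(6.17² + 4.55²) = √58.7714 ≈ 7.6663 mm.
Angle of view α = 2·arctan(d/2f) with d = 7.6663 mm and f = 13.59 mm.
d/2f = 0.28205; arctan(0.28205) ≈ 15.7514°, so α ≈ 31.5027°.

31.50°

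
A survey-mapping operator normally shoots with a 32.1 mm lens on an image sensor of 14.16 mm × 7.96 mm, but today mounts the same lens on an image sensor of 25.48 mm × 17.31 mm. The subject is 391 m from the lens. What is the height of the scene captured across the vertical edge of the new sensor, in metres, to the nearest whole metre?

211 m

The focal length stays 32.1 mm; the relevant sensor dimension is now h = 17.31 mm. Object distance dₒ = 391 m = 391000 mm.
Thin-lens field height W = h·(dₒ − f)/f = 17.31 × (391000 − 32.1)/32.1 ≈ 210830.354 mm = 210.83 m.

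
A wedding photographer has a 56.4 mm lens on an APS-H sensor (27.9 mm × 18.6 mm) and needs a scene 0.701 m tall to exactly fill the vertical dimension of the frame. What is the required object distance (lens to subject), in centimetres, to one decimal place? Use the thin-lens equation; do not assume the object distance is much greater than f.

218.2 cm

W: 0.701 m = 701 mm.
Magnification m = h/W = dᵢ/dₒ; combined with 1/f = 1/dₒ + 1/dᵢ this gives dₒ = f·(1 + W/h).
dₒ = 56.4 mm × (1 + 701/18.6) = 56.4 × 38.6882 ≈ 2182.013 mm = 218.201 cm.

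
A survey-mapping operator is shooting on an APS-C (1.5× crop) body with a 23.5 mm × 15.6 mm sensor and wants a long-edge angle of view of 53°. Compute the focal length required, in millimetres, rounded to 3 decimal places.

23.567 mm

From α = 2·arctan(w/2f) we get f = w / (2·tan(α/2)).
With w = 23.5 mm and α/2 = 26.5°, tan(α/2) ≈ 0.49858, so f ≈ 23.5 / 0.99716 ≈ 23.5669 mm.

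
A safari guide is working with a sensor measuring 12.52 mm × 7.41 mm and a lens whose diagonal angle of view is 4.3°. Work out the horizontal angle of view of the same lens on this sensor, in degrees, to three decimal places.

3.701°

Sensor diagonal = √(12.52² + 7.41²) = √211.6585 ≈ 14.5485 mm.
From the diagonal AOV: f = 14.5485 / (2·tan(2.15°)) = 14.5485 / 0.07508 ≈ 193.7618 mm.
Horizontal AOV = 2·arctan(12.52 / (2 × 193.7618)) = 2·arctan(0.03231) ≈ 3.7009°.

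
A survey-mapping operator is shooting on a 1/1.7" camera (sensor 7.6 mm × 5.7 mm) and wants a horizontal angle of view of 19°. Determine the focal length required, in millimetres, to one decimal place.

From α = 2·arctan(w/2f) we get f = w / (2·tan(α/2)).
With w = 7.6 mm and α/2 = 9.5°, tan(α/2) ≈ 0.16734, so f ≈ 7.6 / 0.33469 ≈ 22.7079 mm.

22.7 mm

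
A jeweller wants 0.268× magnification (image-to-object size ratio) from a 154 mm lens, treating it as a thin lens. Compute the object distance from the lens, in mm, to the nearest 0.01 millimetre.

With m = dᵢ/dₒ and 1/f = 1/dₒ + 1/dᵢ, substituting dᵢ = m·dₒ gives 1/f = (1 + 1/m)/dₒ, hence dₒ = f·(1 + 1/m).
dₒ = 154 × (1 + 1/0.268) = 154 × 4.73134 ≈ 728.627 mm.

728.63 mm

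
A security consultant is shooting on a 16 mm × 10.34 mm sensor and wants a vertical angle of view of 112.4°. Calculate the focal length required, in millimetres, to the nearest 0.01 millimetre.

3.46 mm

From α = 2·arctan(h/2f) we get f = h / (2·tan(α/2)).
With h = 10.34 mm and α/2 = 56.2°, tan(α/2) ≈ 1.49378, so f ≈ 10.34 / 2.98756 ≈ 3.4610 mm.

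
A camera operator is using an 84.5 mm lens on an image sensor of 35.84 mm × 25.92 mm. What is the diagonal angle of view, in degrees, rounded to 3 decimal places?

Sensor diagonal = √(35.84² + 25.92²) = √1956.3520 ≈ 44.2307 mm.
Angle of view α = 2·arctan(d/2f) with d = 44.2307 mm and f = 84.5 mm.
d/2f = 0.26172; arctan(0.26172) ≈ 14.6665°, so α ≈ 29.3330°.

29.333°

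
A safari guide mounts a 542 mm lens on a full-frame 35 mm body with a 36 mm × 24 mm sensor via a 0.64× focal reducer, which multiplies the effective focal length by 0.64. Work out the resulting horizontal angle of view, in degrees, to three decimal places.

Effective focal length f = 542 × 0.64 = 346.88 mm.
α = 2·arctan(36 / (2 × 346.88)) = 2·arctan(0.05189) ≈ 5.9410°.

5.941°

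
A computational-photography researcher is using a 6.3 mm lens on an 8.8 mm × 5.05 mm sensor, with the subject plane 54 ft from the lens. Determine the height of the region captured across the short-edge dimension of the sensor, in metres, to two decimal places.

13.19 m

dₒ: 54 ft × 304.8 mm/ft = 16459.20 mm.
Similar triangles through the lens centre give W/dₒ = h/dᵢ; with 1/f = 1/dₒ + 1/dᵢ this gives W = h·(dₒ − f)/f.
W = 5.05 mm × (16459.2 − 6.3) / 6.3 = 5.05 × 2611.5713 ≈ 13188.435 mm = 13.1884 m.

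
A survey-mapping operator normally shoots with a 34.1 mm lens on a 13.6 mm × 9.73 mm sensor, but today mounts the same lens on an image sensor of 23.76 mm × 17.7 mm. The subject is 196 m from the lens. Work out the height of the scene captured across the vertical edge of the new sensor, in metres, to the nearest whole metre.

102 m

The focal length stays 34.1 mm; the relevant sensor dimension is now h = 17.7 mm. Object distance dₒ = 196 m = 196000 mm.
Thin-lens field height W = h·(dₒ − f)/f = 17.7 × (196000 − 34.1)/34.1 ≈ 101718.370 mm = 101.718 m.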